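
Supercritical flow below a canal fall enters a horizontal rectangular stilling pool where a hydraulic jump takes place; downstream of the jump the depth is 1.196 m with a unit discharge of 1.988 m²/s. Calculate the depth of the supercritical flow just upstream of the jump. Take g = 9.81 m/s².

V₂ = q/y₂ = 1.988/1.196 = 1.662 m/s; Fr₂ = V₂/√(g·y₂) = 0.4853.
Applying the sequent-depth relation in reverse, y₁/y₂ = ½[√(1 + 8Fr₂²) − 1] = ½[√2.8839 − 1] = 0.3491.
y₁ = 0.3491 × 1.196 = 0.4175 m.

y₁ = 0.4175 m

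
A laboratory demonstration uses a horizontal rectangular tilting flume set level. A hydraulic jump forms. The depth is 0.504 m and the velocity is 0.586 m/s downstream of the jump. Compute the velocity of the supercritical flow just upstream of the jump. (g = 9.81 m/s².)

V₁ = 4.74 m/s

Fr₂ = V₂/√(g·y₂) = 0.586/√(9.81×0.504) = 0.264.
Applying the sequent-depth relation in reverse, y₁/y₂ = ½[√(1 + 8Fr₂²) − 1] = ½[√1.556 − 1] = 0.124.
y₁ = 0.124 × 0.504 = 0.0623 m.
V₁ = q/y₁ = 0.295/0.0623 = 4.74 m/s.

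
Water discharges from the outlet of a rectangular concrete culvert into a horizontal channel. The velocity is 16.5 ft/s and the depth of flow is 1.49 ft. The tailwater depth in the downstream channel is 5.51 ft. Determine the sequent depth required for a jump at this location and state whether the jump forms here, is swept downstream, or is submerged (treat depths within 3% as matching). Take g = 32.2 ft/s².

Fr₁ = V₁/√(g·y₁) = 16.5/√(32.2×1.49) = 2.38.
Conjugate-depth relation: y₂/y₁ = ½[√(1 + 8Fr₁²) − 1] = ½[√46.40 − 1] = 2.91.
y₂ = 2.91 × 1.49 = 4.33 ft.
Tailwater y_tw = 5.51 ft: y_tw > y₂, so the jump is submerged.

y₂ = 4.33 ft; the jump is submerged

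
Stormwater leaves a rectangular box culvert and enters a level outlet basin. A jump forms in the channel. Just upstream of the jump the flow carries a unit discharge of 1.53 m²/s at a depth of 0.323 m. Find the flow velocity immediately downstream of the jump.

V₁ = q/y₁ = 1.53/0.323 = 4.74 m/s. Fr₁ = V₁/√(g·y₁) = 4.74/√(9.81×0.323) = 2.66.
From the momentum equation for a rectangular channel, y₂/y₁ = ½[√(1 + 8Fr₁²) − 1] = ½[√57.65 − 1] = 3.30.
y₂ = 3.30 × 0.323 = 1.06 m.
V₂ = q/y₂ = 1.53/1.06 = 1.44 m/s.

V₂ = 1.44 m/s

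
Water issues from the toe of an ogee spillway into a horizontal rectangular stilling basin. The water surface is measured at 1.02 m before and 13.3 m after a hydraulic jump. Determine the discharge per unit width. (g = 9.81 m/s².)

For a rectangular channel the momentum equation gives q² = ½·g·y₁·y₂·(y₁ + y₂) = ½×9.81×1.02×13.3×14.3 = 953.
q = √953 = 30.9 m²/s.

q = 30.9 m²/s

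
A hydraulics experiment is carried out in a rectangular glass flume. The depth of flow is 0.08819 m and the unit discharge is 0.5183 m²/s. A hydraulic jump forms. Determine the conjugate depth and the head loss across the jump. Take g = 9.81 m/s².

V₁ = q/y₁ = 0.5183/0.08819 = 5.877 m/s. Fr₁ = V₁/√(g·y₁) = 5.877/√(9.81×0.08819) = 6.319.
From the momentum equation for a rectangular channel, y₂/y₁ = ½[√(1 + 8Fr₁²) − 1] = ½[√320.39 − 1] = 8.450.
y₂ = 8.450 × 0.08819 = 0.7452 m.
Head loss: ΔE = (y₂ − y₁)³/(4y₁y₂) = (0.7452 − 0.08819)³/(4×0.08819×0.7452) = 0.2836/0.2629 = 1.079 m.

y₂ = 0.7452 m; ΔE = 1.079 m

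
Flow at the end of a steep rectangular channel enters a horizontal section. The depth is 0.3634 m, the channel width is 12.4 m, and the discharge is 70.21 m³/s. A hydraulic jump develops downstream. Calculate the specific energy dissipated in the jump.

q = Q/b = 70.21/12.4 = 5.662 m²/s; V₁ = q/y₁ = 15.58 m/s. Fr₁ = V₁/√(g·y₁) = 8.252.
Sequent-depth ratio: y₂/y₁ = ½[√(1 + 8Fr₁²) − 1] = ½[√545.78 − 1] = 11.18.
y₂ = 11.18 × 0.3634 = 4.063 m.
Head loss: ΔE = (y₂ − y₁)³/(4y₁y₂) = (4.063 − 0.3634)³/(4×0.3634×4.063) = 50.64/5.906 = 8.575 m.

ΔE = 8.575 m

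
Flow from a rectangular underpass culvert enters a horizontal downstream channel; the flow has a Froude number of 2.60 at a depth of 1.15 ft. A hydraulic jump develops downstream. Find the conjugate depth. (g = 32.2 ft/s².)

y₂ = 3.69 ft

Fr₁ = 2.60 (given).
Conjugate-depth relation: y₂/y₁ = ½[√(1 + 8Fr₁²) − 1] = ½[√55.08 − 1] = 3.21.
y₂ = 3.21 × 1.15 = 3.69 ft.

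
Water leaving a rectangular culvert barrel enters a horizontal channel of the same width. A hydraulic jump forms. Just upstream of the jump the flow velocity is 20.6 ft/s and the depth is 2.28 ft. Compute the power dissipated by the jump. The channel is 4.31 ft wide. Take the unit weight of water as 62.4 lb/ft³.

P = 32.4 hp

Fr₁ = V₁/√(g·y₁) = 20.6/√(32.2×2.28) = 2.40.
Conjugate-depth relation: y₂/y₁ = ½[√(1 + 8Fr₁²) − 1] = ½[√47.24 − 1] = 2.94.
y₂ = 2.94 × 2.28 = 6.70 ft.
Head loss: ΔE = (y₂ − y₁)³/(4y₁y₂) = (6.70 − 2.28)³/(4×2.28×6.70) = 86.1/61.1 = 1.41 ft.
q = V₁·y₁ = 20.6 × 2.28 = 47.0 ft²/s. Q = q·b = 47.0 × 4.31 = 202 cfs. P = γ·Q·ΔE/550 = 62.4 × 202 × 1.41 / 550 = 32.4 hp.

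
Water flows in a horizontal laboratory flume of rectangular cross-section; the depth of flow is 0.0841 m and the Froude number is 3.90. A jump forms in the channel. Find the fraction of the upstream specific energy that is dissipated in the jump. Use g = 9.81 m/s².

Fr₁ = 3.90 (given).
From the momentum equation for a rectangular channel, y₂/y₁ = ½[√(1 + 8Fr₁²) − 1] = ½[√122.7 − 1] = 5.04.
y₂ = 5.04 × 0.0841 = 0.424 m.
E₁ = y₁(1 + Fr₁²/2) = 0.0841×(1 + 3.90²/2) = 0.724 m. ΔE = (y₂ − y₁)³/(4y₁y₂) = 0.275 m. ΔE/E₁ = 0.275/0.724 = 0.380.

ΔE/E₁ = 0.380 (38.0%)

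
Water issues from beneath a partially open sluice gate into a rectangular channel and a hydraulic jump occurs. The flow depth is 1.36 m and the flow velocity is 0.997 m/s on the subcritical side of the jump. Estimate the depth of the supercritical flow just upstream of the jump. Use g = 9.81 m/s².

Fr₂ = V₂/√(g·y₂) = 0.997/√(9.81×1.36) = 0.273.
Since the conjugate-depth ratio holds either way, y₁/y₂ = ½[√(1 + 8Fr₂²) − 1] = ½[√1.596 − 1] = 0.132.
y₁ = 0.132 × 1.36 = 0.179 m.

y₁ = 0.179 m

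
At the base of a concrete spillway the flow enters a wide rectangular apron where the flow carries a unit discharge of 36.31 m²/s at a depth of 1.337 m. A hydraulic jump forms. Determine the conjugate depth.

y₂ = 13.53 m

V₁ = q/y₁ = 36.31/1.337 = 27.16 m/s. Fr₁ = V₁/√(g·y₁) = 27.16/√(9.81×1.337) = 7.499.
Bélanger equation: y₂/y₁ = ½[√(1 + 8Fr₁²) − 1] = ½[√450.86 − 1] = 10.12.
y₂ = 10.12 × 1.337 = 13.53 m.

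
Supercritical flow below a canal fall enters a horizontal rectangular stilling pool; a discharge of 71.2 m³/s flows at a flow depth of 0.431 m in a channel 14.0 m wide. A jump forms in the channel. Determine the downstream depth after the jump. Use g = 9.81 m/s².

y₂ = 3.29 m

q = Q/b = 71.2/14.0 = 5.09 m²/s; V₁ = q/y₁ = 11.8 m/s. Fr₁ = V₁/√(g·y₁) = 5.74.
Bélanger equation: y₂/y₁ = ½[√(1 + 8Fr₁²) − 1] = ½[√264.4 − 1] = 7.63.
y₂ = 7.63 × 0.431 = 3.29 m.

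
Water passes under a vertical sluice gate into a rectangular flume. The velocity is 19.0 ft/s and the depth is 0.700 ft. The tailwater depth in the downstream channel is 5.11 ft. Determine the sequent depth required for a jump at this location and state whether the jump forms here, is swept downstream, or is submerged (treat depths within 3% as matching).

Fr₁ = V₁/√(g·y₁) = 19.0/√(32.2×0.700) = 4.00.
From the momentum equation for a rectangular channel, y₂/y₁ = ½[√(1 + 8Fr₁²) − 1] = ½[√129.1 − 1] = 5.18.
y₂ = 5.18 × 0.700 = 3.63 ft.
Tailwater y_tw = 5.11 ft: y_tw > y₂, so the jump is submerged.

y₂ = 3.63 ft; the jump is submerged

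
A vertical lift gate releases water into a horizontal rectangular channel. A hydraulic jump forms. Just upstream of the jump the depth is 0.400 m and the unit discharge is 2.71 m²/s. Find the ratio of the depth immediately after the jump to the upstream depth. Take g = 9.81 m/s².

y₂/y₁ = 4.36

V₁ = q/y₁ = 2.71/0.400 = 6.77 m/s. Fr₁ = V₁/√(g·y₁) = 6.77/√(9.81×0.400) = 3.42.
Bélanger equation: y₂/y₁ = ½[√(1 + 8Fr₁²) − 1] = ½[√94.58 − 1] = 4.36.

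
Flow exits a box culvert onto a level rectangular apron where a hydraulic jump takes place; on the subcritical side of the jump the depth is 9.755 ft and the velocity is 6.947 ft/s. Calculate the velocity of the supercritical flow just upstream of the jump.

V₁ = 28.18 ft/s

Fr₂ = V₂/√(g·y₂) = 6.947/√(32.2×9.755) = 0.3920.
From the momentum equation (using Fr₂), y₁/y₂ = ½[√(1 + 8Fr₂²) − 1] = ½[√2.2291 − 1] = 0.2465.
y₁ = 0.2465 × 9.755 = 2.405 ft.
V₁ = q/y₁ = 67.77/2.405 = 28.18 ft/s.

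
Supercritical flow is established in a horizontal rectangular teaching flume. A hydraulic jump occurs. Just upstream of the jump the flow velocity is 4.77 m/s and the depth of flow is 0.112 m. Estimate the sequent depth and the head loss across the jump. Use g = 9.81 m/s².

Fr₁ = V₁/√(g·y₁) = 4.77/√(9.81×0.112) = 4.55.
Conjugate-depth relation: y₂/y₁ = ½[√(1 + 8Fr₁²) − 1] = ½[√166.7 − 1] = 5.96.
y₂ = 5.96 × 0.112 = 0.667 m.
q = V₁·y₁ = 4.77 × 0.112 = 0.534 m²/s. V₂ = q/y₂ = 0.534/0.667 = 0.801 m/s. E₁ = y₁ + V₁²/2g = 1.27 m; E₂ = y₂ + V₂²/2g = 0.700 m. ΔE = E₁ − E₂ = 0.572 m.

y₂ = 0.667 m; ΔE = 0.572 m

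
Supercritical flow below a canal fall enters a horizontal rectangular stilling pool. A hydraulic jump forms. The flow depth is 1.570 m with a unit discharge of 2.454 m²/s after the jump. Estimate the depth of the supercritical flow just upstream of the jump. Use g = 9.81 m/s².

V₂ = q/y₂ = 2.454/1.570 = 1.563 m/s; Fr₂ = V₂/√(g·y₂) = 0.3983.
The Bélanger relation is symmetric: y₁/y₂ = ½[√(1 + 8Fr₂²) − 1] = ½[√2.2690 − 1] = 0.2532.
y₁ = 0.2532 × 1.570 = 0.3975 m.

y₁ = 0.3975 m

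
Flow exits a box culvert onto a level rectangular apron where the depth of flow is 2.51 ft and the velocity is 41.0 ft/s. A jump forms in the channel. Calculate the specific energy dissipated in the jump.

Fr₁ = V₁/√(g·y₁) = 41.0/√(32.2×2.51) = 4.56.
From the momentum equation for a rectangular channel, y₂/y₁ = ½[√(1 + 8Fr₁²) − 1] = ½[√167.4 − 1] = 5.97.
y₂ = 5.97 × 2.51 = 15.0 ft.
q = V₁·y₁ = 41.0 × 2.51 = 103 ft²/s. V₂ = q/y₂ = 103/15.0 = 6.87 ft/s. E₁ = y₁ + V₁²/2g = 28.6 ft; E₂ = y₂ + V₂²/2g = 15.7 ft. ΔE = E₁ − E₂ = 12.9 ft.

ΔE = 12.9 ft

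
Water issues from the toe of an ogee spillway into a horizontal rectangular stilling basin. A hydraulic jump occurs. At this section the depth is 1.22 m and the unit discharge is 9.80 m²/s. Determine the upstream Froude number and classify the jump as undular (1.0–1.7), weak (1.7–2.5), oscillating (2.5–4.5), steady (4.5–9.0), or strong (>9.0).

V₁ = q/y₁ = 9.80/1.22 = 8.03 m/s. Fr₁ = V₁/√(g·y₁) = 8.03/√(9.81×1.22) = 2.32.
Fr₁ = 2.32 lies in the weak range.

Fr₁ = 2.32; weak jump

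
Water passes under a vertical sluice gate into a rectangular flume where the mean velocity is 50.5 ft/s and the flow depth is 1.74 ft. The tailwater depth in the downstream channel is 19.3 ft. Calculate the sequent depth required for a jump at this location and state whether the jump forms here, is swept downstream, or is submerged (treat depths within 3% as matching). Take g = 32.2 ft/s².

Fr₁ = V₁/√(g·y₁) = 50.5/√(32.2×1.74) = 6.75.
Bélanger equation: y₂/y₁ = ½[√(1 + 8Fr₁²) − 1] = ½[√365.1 − 1] = 9.05.
y₂ = 9.05 × 1.74 = 15.8 ft.
Tailwater y_tw = 19.3 ft: y_tw > y₂, so the jump is submerged.

y₂ = 15.8 ft; the jump is submerged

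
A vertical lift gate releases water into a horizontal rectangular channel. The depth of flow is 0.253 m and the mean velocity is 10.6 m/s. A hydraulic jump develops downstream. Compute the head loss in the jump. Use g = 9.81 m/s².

Fr₁ = V₁/√(g·y₁) = 10.6/√(9.81×0.253) = 6.73.
Sequent-depth ratio: y₂/y₁ = ½[√(1 + 8Fr₁²) − 1] = ½[√363.2 − 1] = 9.03.
y₂ = 9.03 × 0.253 = 2.28 m.
q = V₁·y₁ = 10.6 × 0.253 = 2.68 m²/s. V₂ = q/y₂ = 2.68/2.28 = 1.17 m/s. E₁ = y₁ + V₁²/2g = 5.98 m; E₂ = y₂ + V₂²/2g = 2.35 m. ΔE = E₁ − E₂ = 3.63 m.

ΔE = 3.63 m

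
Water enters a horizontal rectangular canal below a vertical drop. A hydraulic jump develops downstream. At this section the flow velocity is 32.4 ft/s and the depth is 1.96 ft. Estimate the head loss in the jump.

Fr₁ = V₁/√(g·y₁) = 32.4/√(32.2×1.96) = 4.08.
Conjugate-depth relation: y₂/y₁ = ½[√(1 + 8Fr₁²) − 1] = ½[√134.1 − 1] = 5.29.
y₂ = 5.29 × 1.96 = 10.4 ft.
q = V₁·y₁ = 32.4 × 1.96 = 63.5 ft²/s. V₂ = q/y₂ = 63.5/10.4 = 6.13 ft/s. E₁ = y₁ + V₁²/2g = 18.3 ft; E₂ = y₂ + V₂²/2g = 10.9 ft. ΔE = E₁ − E₂ = 7.31 ft.

ΔE = 7.31 ft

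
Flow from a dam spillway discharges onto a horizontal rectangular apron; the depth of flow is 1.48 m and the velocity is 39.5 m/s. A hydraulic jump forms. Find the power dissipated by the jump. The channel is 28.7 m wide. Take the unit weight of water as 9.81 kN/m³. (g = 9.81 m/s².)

Fr₁ = V₁/√(g·y₁) = 39.5/√(9.81×1.48) = 10.4.
By Bélanger, y₂/y₁ = ½[√(1 + 8Fr₁²) − 1] = ½[√860.7 − 1] = 14.2.
y₂ = 14.2 × 1.48 = 21.0 m.
q = V₁·y₁ = 39.5 × 1.48 = 58.5 m²/s. V₂ = q/y₂ = 58.5/21.0 = 2.79 m/s. E₁ = y₁ + V₁²/2g = 81.0 m; E₂ = y₂ + V₂²/2g = 21.4 m. ΔE = E₁ − E₂ = 59.6 m.
Q = q·b = 58.5 × 28.7 = 1678 m³/s. P = γ·Q·ΔE = 9.81 × 1678 × 59.6 = 981584 kW.

P = 981584 kW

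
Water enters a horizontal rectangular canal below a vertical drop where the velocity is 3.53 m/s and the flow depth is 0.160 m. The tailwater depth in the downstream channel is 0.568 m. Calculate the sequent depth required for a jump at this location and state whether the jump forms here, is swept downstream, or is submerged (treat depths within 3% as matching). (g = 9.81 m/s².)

Fr₁ = V₁/√(g·y₁) = 3.53/√(9.81×0.160) = 2.82.
From the momentum equation for a rectangular channel, y₂/y₁ = ½[√(1 + 8Fr₁²) − 1] = ½[√64.51 − 1] = 3.52.
y₂ = 3.52 × 0.160 = 0.563 m.
Tailwater y_tw = 0.568 m: y_tw ≈ y₂, so the jump forms here.

y₂ = 0.563 m; the jump forms here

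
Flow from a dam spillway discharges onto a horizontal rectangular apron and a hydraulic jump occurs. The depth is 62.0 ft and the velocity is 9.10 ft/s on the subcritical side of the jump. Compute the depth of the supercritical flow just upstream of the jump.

y₁ = 4.78 ft

Fr₂ = V₂/√(g·y₂) = 9.10/√(32.2×62.0) = 0.204.
From the momentum equation (using Fr₂), y₁/y₂ = ½[√(1 + 8Fr₂²) − 1] = ½[√1.332 − 1] = 0.0770.
y₁ = 0.0770 × 62.0 = 4.78 ft.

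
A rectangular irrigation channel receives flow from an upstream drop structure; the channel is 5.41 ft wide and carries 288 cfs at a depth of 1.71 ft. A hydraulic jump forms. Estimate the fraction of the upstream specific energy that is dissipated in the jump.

ΔE/E₁ = 0.413 (41.3%)

q = Q/b = 288/5.41 = 53.2 ft²/s; V₁ = q/y₁ = 31.1 ft/s. Fr₁ = V₁/√(g·y₁) = 4.20.
Conjugate-depth relation: y₂/y₁ = ½[√(1 + 8Fr₁²) − 1] = ½[√141.8 − 1] = 5.45.
y₂ = 5.45 × 1.71 = 9.33 ft.
E₁ = y₁ + V₁²/2g = 16.8 ft. ΔE = (y₂ − y₁)³/(4y₁y₂) = 6.93 ft. ΔE/E₁ = 6.93/16.8 = 0.413.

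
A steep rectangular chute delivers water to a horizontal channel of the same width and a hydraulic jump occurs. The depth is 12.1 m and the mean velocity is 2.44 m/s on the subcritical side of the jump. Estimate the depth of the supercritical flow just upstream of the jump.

Fr₂ = V₂/√(g·y₂) = 2.44/√(9.81×12.1) = 0.224.
The Bélanger relation is symmetric: y₁/y₂ = ½[√(1 + 8Fr₂²) − 1] = ½[√1.401 − 1] = 0.0919.
y₁ = 0.0919 × 12.1 = 1.11 m.

y₁ = 1.11 m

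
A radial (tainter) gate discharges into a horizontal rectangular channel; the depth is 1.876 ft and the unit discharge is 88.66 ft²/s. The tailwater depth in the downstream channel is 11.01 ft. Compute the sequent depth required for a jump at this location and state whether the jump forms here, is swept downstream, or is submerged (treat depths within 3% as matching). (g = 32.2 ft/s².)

V₁ = q/y₁ = 88.66/1.876 = 47.26 ft/s. Fr₁ = V₁/√(g·y₁) = 47.26/√(32.2×1.876) = 6.081.
Sequent-depth ratio: y₂/y₁ = ½[√(1 + 8Fr₁²) − 1] = ½[√296.80 − 1] = 8.114.
y₂ = 8.114 × 1.876 = 15.22 ft.
Tailwater y_tw = 11.01 ft: y_tw < y₂, so the jump is swept downstream.

y₂ = 15.22 ft; the jump is swept downstream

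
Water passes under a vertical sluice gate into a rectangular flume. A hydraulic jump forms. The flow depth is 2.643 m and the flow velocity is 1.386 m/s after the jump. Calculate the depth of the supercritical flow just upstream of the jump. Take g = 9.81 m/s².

Fr₂ = V₂/√(g·y₂) = 1.386/√(9.81×2.643) = 0.2722.
The Bélanger relation is symmetric: y₁/y₂ = ½[√(1 + 8Fr₂²) − 1] = ½[√1.5927 − 1] = 0.1310.
y₁ = 0.1310 × 2.643 = 0.3463 m.

y₁ = 0.3463 m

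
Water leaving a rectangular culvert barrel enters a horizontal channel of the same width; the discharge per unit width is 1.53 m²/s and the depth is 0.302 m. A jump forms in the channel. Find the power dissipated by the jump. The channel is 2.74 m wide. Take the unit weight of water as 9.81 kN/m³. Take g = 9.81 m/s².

V₁ = q/y₁ = 1.53/0.302 = 5.07 m/s. Fr₁ = V₁/√(g·y₁) = 5.07/√(9.81×0.302) = 2.94.
From the momentum equation for a rectangular channel, y₂/y₁ = ½[√(1 + 8Fr₁²) − 1] = ½[√70.31 − 1] = 3.69.
y₂ = 3.69 × 0.302 = 1.12 m.
Head loss: ΔE = (y₂ − y₁)³/(4y₁y₂) = (1.12 − 0.302)³/(4×0.302×1.12) = 0.538/1.35 = 0.399 m.
Q = q·b = 1.53 × 2.74 = 4.19 m³/s. P = γ·Q·ΔE = 9.81 × 4.19 × 0.399 = 16.4 kW.

P = 16.4 kW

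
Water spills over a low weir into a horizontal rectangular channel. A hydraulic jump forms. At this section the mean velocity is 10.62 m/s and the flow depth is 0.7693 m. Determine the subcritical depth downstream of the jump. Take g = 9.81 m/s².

y₂ = 3.839 m

Fr₁ = V₁/√(g·y₁) = 10.62/√(9.81×0.7693) = 3.866.
Sequent-depth ratio: y₂/y₁ = ½[√(1 + 8Fr₁²) − 1] = ½[√120.56 − 1] = 4.990.
y₂ = 4.990 × 0.7693 = 3.839 m.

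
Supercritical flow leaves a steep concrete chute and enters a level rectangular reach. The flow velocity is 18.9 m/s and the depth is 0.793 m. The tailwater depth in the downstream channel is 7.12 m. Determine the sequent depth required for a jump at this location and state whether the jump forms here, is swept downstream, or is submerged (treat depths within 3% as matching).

Fr₁ = V₁/√(g·y₁) = 18.9/√(9.81×0.793) = 6.78.
Sequent-depth ratio: y₂/y₁ = ½[√(1 + 8Fr₁²) − 1] = ½[√368.3 − 1] = 9.10.
y₂ = 9.10 × 0.793 = 7.21 m.
Tailwater y_tw = 7.12 m: y_tw ≈ y₂, so the jump forms here.

y₂ = 7.21 m; the jump forms here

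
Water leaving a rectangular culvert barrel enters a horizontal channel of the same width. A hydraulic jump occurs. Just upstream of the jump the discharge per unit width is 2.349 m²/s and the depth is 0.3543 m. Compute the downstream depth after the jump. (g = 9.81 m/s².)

V₁ = q/y₁ = 2.349/0.3543 = 6.630 m/s. Fr₁ = V₁/√(g·y₁) = 6.630/√(9.81×0.3543) = 3.556.
By Bélanger, y₂/y₁ = ½[√(1 + 8Fr₁²) − 1] = ½[√102.18 − 1] = 4.554.
y₂ = 4.554 × 0.3543 = 1.614 m.

y₂ = 1.614 m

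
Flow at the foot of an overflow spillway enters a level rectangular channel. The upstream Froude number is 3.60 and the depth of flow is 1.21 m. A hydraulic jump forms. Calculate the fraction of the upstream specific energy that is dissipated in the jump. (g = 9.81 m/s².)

Fr₁ = 3.60 (given).
From the momentum equation for a rectangular channel, y₂/y₁ = ½[√(1 + 8Fr₁²) − 1] = ½[√104.7 − 1] = 4.62.
y₂ = 4.62 × 1.21 = 5.58 m.
E₁ = y₁(1 + Fr₁²/2) = 1.21×(1 + 3.60²/2) = 9.05 m. ΔE = (y₂ − y₁)³/(4y₁y₂) = 3.10 m. ΔE/E₁ = 3.10/9.05 = 0.342.

ΔE/E₁ = 0.342 (34.2%)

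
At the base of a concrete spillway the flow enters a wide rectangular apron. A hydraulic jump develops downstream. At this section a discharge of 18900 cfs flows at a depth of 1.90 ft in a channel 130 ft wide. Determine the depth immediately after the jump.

q = Q/b = 18900/130 = 145 ft²/s; V₁ = q/y₁ = 76.5 ft/s. Fr₁ = V₁/√(g·y₁) = 9.78.
Conjugate-depth relation: y₂/y₁ = ½[√(1 + 8Fr₁²) − 1] = ½[√766.6 − 1] = 13.3.
y₂ = 13.3 × 1.90 = 25.4 ft.

y₂ = 25.4 ft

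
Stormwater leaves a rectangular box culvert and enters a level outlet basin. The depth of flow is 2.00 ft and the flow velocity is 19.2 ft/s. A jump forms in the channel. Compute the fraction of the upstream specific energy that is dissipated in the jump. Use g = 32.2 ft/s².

ΔE/E₁ = 0.157 (15.7%)

Fr₁ = V₁/√(g·y₁) = 19.2/√(32.2×2.00) = 2.39.
Conjugate-depth relation: y₂/y₁ = ½[√(1 + 8Fr₁²) − 1] = ½[√46.79 − 1] = 2.92.
y₂ = 2.92 × 2.00 = 5.84 ft.
E₁ = y₁ + V₁²/2g = 7.72 ft. ΔE = (y₂ − y₁)³/(4y₁y₂) = 1.21 ft. ΔE/E₁ = 1.21/7.72 = 0.157.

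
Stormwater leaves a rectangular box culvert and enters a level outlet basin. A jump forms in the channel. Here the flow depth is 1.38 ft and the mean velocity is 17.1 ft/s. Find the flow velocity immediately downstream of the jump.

V₂ = 5.41 ft/s

Fr₁ = V₁/√(g·y₁) = 17.1/√(32.2×1.38) = 2.57.
From the momentum equation for a rectangular channel, y₂/y₁ = ½[√(1 + 8Fr₁²) − 1] = ½[√53.64 − 1] = 3.16.
y₂ = 3.16 × 1.38 = 4.36 ft.
q = V₁·y₁ = 17.1 × 1.38 = 23.6 ft²/s.
V₂ = q/y₂ = 23.6/4.36 = 5.41 ft/s.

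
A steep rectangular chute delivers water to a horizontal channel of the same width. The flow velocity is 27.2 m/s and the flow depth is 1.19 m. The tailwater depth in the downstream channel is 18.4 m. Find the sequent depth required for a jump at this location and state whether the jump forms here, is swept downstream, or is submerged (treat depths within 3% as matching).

y₂ = 12.8 m; the jump is submerged

Fr₁ = V₁/√(g·y₁) = 27.2/√(9.81×1.19) = 7.96.
Bélanger equation: y₂/y₁ = ½[√(1 + 8Fr₁²) − 1] = ½[√508.0 − 1] = 10.8.
y₂ = 10.8 × 1.19 = 12.8 m.
Tailwater y_tw = 18.4 m: y_tw > y₂, so the jump is submerged.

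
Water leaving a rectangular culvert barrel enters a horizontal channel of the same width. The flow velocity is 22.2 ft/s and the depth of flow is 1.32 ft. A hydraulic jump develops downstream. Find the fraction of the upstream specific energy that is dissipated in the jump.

Fr₁ = V₁/√(g·y₁) = 22.2/√(32.2×1.32) = 3.41.
Conjugate-depth relation: y₂/y₁ = ½[√(1 + 8Fr₁²) − 1] = ½[√93.76 − 1] = 4.34.
y₂ = 4.34 × 1.32 = 5.73 ft.
E₁ = y₁ + V₁²/2g = 8.97 ft. ΔE = (y₂ − y₁)³/(4y₁y₂) = 2.84 ft. ΔE/E₁ = 2.84/8.97 = 0.316.

ΔE/E₁ = 0.316 (31.6%)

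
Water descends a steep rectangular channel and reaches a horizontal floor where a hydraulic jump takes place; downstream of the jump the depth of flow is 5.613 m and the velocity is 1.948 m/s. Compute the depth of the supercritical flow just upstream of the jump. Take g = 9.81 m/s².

y₁ = 0.6891 m

Fr₂ = V₂/√(g·y₂) = 1.948/√(9.81×5.613) = 0.2625.
From the momentum equation (using Fr₂), y₁/y₂ = ½[√(1 + 8Fr₂²) − 1] = ½[√1.5513 − 1] = 0.1228.
y₁ = 0.1228 × 5.613 = 0.6891 m.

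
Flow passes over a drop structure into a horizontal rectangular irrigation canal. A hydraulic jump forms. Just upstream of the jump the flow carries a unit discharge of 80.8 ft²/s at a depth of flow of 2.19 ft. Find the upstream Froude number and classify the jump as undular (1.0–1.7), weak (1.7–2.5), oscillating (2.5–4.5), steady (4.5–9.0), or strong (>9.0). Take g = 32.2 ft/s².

V₁ = q/y₁ = 80.8/2.19 = 36.9 ft/s. Fr₁ = V₁/√(g·y₁) = 36.9/√(32.2×2.19) = 4.39.
Fr₁ = 4.39 lies in the oscillating range.

Fr₁ = 4.39; oscillating jump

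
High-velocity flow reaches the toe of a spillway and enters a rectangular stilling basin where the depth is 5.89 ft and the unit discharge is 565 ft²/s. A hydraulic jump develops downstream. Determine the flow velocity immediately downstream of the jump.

V₂ = 10.2 ft/s

V₁ = q/y₁ = 565/5.89 = 95.9 ft/s. Fr₁ = V₁/√(g·y₁) = 95.9/√(32.2×5.89) = 6.97.
Conjugate-depth relation: y₂/y₁ = ½[√(1 + 8Fr₁²) − 1] = ½[√389.1 − 1] = 9.36.
y₂ = 9.36 × 5.89 = 55.1 ft.
V₂ = q/y₂ = 565/55.1 = 10.2 ft/s.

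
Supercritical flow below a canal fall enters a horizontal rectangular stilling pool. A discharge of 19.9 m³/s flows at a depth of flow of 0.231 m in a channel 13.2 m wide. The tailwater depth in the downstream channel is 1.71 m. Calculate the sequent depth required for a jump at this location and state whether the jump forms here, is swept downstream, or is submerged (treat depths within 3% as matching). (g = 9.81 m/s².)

q = Q/b = 19.9/13.2 = 1.51 m²/s; V₁ = q/y₁ = 6.53 m/s. Fr₁ = V₁/√(g·y₁) = 4.34.
Conjugate-depth relation: y₂/y₁ = ½[√(1 + 8Fr₁²) − 1] = ½[√151.4 − 1] = 5.65.
y₂ = 5.65 × 0.231 = 1.31 m.
Tailwater y_tw = 1.71 m: y_tw > y₂, so the jump is submerged.

y₂ = 1.31 m; the jump is submerged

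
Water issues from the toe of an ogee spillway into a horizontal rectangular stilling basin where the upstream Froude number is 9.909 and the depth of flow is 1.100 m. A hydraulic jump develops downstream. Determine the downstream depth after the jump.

Fr₁ = 9.909 (given).
Sequent-depth ratio: y₂/y₁ = ½[√(1 + 8Fr₁²) − 1] = ½[√786.51 − 1] = 13.52.
y₂ = 13.52 × 1.100 = 14.87 m.

y₂ = 14.87 m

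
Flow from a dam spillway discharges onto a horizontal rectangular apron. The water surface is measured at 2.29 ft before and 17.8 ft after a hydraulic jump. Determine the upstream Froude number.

For a rectangular channel the momentum equation gives q² = ½·g·y₁·y₂·(y₁ + y₂) = ½×32.2×2.29×17.8×20.1 = 13184.
q = √13184 = 115 ft²/s.
V₁ = q/y₁ = 50.1 ft/s; Fr₁ = V₁/√(g·y₁) = 5.84.

Fr₁ = 5.84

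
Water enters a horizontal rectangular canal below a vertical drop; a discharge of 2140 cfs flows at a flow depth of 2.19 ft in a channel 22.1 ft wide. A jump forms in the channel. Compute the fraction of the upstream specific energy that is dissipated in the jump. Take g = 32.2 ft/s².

ΔE/E₁ = 0.512 (51.2%)

q = Q/b = 2140/22.1 = 96.8 ft²/s; V₁ = q/y₁ = 44.2 ft/s. Fr₁ = V₁/√(g·y₁) = 5.27.
By Bélanger, y₂/y₁ = ½[√(1 + 8Fr₁²) − 1] = ½[√222.8 − 1] = 6.96.
y₂ = 6.96 × 2.19 = 15.2 ft.
E₁ = y₁ + V₁²/2g = 32.5 ft. ΔE = (y₂ − y₁)³/(4y₁y₂) = 16.7 ft. ΔE/E₁ = 16.7/32.5 = 0.512.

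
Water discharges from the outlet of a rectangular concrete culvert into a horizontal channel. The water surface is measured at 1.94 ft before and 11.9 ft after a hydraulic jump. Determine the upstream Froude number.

Fr₁ = 4.68

For a rectangular channel the momentum equation gives q² = ½·g·y₁·y₂·(y₁ + y₂) = ½×32.2×1.94×11.9×13.8 = 5144.
q = √5144 = 71.7 ft²/s.
V₁ = q/y₁ = 37.0 ft/s; Fr₁ = V₁/√(g·y₁) = 4.68.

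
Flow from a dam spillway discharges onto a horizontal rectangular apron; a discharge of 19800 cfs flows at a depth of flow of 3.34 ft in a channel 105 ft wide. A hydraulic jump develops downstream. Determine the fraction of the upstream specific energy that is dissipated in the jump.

ΔE/E₁ = 0.526 (52.6%)

q = Q/b = 19800/105 = 189 ft²/s; V₁ = q/y₁ = 56.5 ft/s. Fr₁ = V₁/√(g·y₁) = 5.44.
Bélanger equation: y₂/y₁ = ½[√(1 + 8Fr₁²) − 1] = ½[√238.1 − 1] = 7.22.
y₂ = 7.22 × 3.34 = 24.1 ft.
E₁ = y₁ + V₁²/2g = 52.8 ft. ΔE = (y₂ − y₁)³/(4y₁y₂) = 27.8 ft. ΔE/E₁ = 27.8/52.8 = 0.526.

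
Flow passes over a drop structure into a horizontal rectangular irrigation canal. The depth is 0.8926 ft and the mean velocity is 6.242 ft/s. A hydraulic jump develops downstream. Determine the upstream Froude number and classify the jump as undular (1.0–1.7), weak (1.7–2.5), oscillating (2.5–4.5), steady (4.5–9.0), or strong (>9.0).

Fr₁ = 1.164; undular jump

Fr₁ = V₁/√(g·y₁) = 6.242/√(32.2×0.8926) = 1.164.
Fr₁ = 1.164 lies in the undular range.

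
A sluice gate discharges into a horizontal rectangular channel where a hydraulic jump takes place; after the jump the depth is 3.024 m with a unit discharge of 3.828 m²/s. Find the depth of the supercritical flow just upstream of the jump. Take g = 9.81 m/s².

V₂ = q/y₂ = 3.828/3.024 = 1.266 m/s; Fr₂ = V₂/√(g·y₂) = 0.2324.
Applying the sequent-depth relation in reverse, y₁/y₂ = ½[√(1 + 8Fr₂²) − 1] = ½[√1.4321 − 1] = 0.09836.
y₁ = 0.09836 × 3.024 = 0.2974 m.

y₁ = 0.2974 m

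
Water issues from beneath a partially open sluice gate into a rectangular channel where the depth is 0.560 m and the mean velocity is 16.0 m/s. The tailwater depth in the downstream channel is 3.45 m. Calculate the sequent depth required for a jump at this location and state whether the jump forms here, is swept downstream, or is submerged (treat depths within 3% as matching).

Fr₁ = V₁/√(g·y₁) = 16.0/√(9.81×0.560) = 6.83.
Conjugate-depth relation: y₂/y₁ = ½[√(1 + 8Fr₁²) − 1] = ½[√373.8 − 1] = 9.17.
y₂ = 9.17 × 0.560 = 5.13 m.
Tailwater y_tw = 3.45 m: y_tw < y₂, so the jump is swept downstream.

y₂ = 5.13 m; the jump is swept downstream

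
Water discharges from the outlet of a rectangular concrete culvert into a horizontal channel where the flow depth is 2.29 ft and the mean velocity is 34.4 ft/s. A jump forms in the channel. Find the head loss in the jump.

Fr₁ = V₁/√(g·y₁) = 34.4/√(32.2×2.29) = 4.01.
Bélanger equation: y₂/y₁ = ½[√(1 + 8Fr₁²) − 1] = ½[√129.4 − 1] = 5.19.
y₂ = 5.19 × 2.29 = 11.9 ft.
q = V₁·y₁ = 34.4 × 2.29 = 78.8 ft²/s. V₂ = q/y₂ = 78.8/11.9 = 6.63 ft/s. E₁ = y₁ + V₁²/2g = 20.7 ft; E₂ = y₂ + V₂²/2g = 12.6 ft. ΔE = E₁ − E₂ = 8.10 ft.

ΔE = 8.10 ft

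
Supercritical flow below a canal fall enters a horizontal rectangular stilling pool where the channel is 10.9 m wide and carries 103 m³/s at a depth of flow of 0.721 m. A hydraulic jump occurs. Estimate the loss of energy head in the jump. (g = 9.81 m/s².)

q = Q/b = 103/10.9 = 9.45 m²/s; V₁ = q/y₁ = 13.1 m/s. Fr₁ = V₁/√(g·y₁) = 4.93.
From the momentum equation for a rectangular channel, y₂/y₁ = ½[√(1 + 8Fr₁²) − 1] = ½[√195.3 − 1] = 6.49.
y₂ = 6.49 × 0.721 = 4.68 m.
V₂ = q/y₂ = 9.45/4.68 = 2.02 m/s. E₁ = y₁ + V₁²/2g = 9.48 m; E₂ = y₂ + V₂²/2g = 4.89 m. ΔE = E₁ − E₂ = 4.59 m.

ΔE = 4.59 m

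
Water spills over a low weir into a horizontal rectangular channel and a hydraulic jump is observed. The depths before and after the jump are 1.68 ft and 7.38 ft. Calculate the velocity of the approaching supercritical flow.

V₁ = 25.3 ft/s

For a rectangular channel the momentum equation gives q² = ½·g·y₁·y₂·(y₁ + y₂) = ½×32.2×1.68×7.38×9.06 = 1809.
q = √1809 = 42.5 ft²/s.
V₁ = q/y₁ = 42.5/1.68 = 25.3 ft/s.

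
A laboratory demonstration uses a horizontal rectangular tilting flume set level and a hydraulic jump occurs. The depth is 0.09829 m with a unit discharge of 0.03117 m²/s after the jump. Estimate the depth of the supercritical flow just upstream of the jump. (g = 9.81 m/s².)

V₂ = q/y₂ = 0.03117/0.09829 = 0.3171 m/s; Fr₂ = V₂/√(g·y₂) = 0.3230.
From the momentum equation (using Fr₂), y₁/y₂ = ½[√(1 + 8Fr₂²) − 1] = ½[√1.8344 − 1] = 0.1772.
y₁ = 0.1772 × 0.09829 = 0.01742 m.

y₁ = 0.01742 m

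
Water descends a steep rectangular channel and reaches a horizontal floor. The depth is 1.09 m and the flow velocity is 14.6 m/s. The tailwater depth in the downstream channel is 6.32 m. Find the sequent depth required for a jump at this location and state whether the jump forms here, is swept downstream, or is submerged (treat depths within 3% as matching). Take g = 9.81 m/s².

Fr₁ = V₁/√(g·y₁) = 14.6/√(9.81×1.09) = 4.46.
By Bélanger, y₂/y₁ = ½[√(1 + 8Fr₁²) − 1] = ½[√160.5 − 1] = 5.83.
y₂ = 5.83 × 1.09 = 6.36 m.
Tailwater y_tw = 6.32 m: y_tw ≈ y₂, so the jump forms here.

y₂ = 6.36 m; the jump forms here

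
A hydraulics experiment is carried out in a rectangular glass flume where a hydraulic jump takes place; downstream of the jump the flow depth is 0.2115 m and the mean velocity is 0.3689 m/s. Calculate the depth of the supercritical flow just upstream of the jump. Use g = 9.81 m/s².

Fr₂ = V₂/√(g·y₂) = 0.3689/√(9.81×0.2115) = 0.2561.
Since the conjugate-depth ratio holds either way, y₁/y₂ = ½[√(1 + 8Fr₂²) − 1] = ½[√1.5247 − 1] = 0.1174.
y₁ = 0.1174 × 0.2115 = 0.02483 m.

y₁ = 0.02483 m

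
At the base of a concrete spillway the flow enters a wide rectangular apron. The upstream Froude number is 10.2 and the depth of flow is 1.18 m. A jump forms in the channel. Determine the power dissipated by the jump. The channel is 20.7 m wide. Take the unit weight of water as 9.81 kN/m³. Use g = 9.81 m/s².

Fr₁ = 10.2 (given).
Bélanger equation: y₂/y₁ = ½[√(1 + 8Fr₁²) − 1] = ½[√833.3 − 1] = 13.9.
y₂ = 13.9 × 1.18 = 16.4 m.
V₁ = Fr₁·√(g·y₁) = 10.2×√(9.81×1.18) = 34.7 m/s; q = V₁·y₁ = 41.0 m²/s. V₂ = q/y₂ = 41.0/16.4 = 2.49 m/s. E₁ = y₁ + V₁²/2g = 62.6 m; E₂ = y₂ + V₂²/2g = 16.8 m. ΔE = E₁ − E₂ = 45.8 m.
Q = q·b = 41.0 × 20.7 = 848 m³/s. P = γ·Q·ΔE = 9.81 × 848 × 45.8 = 380905 kW.

P = 380905 kW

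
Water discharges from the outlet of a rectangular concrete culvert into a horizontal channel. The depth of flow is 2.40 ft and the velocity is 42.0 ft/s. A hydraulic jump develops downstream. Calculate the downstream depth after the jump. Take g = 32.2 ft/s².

Fr₁ = V₁/√(g·y₁) = 42.0/√(32.2×2.40) = 4.78.
Sequent-depth ratio: y₂/y₁ = ½[√(1 + 8Fr₁²) − 1] = ½[√183.6 − 1] = 6.28.
y₂ = 6.28 × 2.40 = 15.1 ft.

y₂ = 15.1 ft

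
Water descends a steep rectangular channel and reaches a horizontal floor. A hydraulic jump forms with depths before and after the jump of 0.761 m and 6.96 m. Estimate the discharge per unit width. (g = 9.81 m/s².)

q = 14.2 m²/s

For a rectangular channel the momentum equation gives q² = ½·g·y₁·y₂·(y₁ + y₂) = ½×9.81×0.761×6.96×7.72 = 201.
q = √201 = 14.2 m²/s.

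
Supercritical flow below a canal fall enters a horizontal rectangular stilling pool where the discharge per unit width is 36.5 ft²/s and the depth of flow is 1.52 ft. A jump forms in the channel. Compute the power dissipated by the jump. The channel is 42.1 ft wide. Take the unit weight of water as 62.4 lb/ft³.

V₁ = q/y₁ = 36.5/1.52 = 24.0 ft/s. Fr₁ = V₁/√(g·y₁) = 24.0/√(32.2×1.52) = 3.43.
By Bélanger, y₂/y₁ = ½[√(1 + 8Fr₁²) − 1] = ½[√95.25 − 1] = 4.38.
y₂ = 4.38 × 1.52 = 6.66 ft.
Head loss: ΔE = (y₂ − y₁)³/(4y₁y₂) = (6.66 − 1.52)³/(4×1.52×6.66) = 136/40.5 = 3.35 ft.
Q = q·b = 36.5 × 42.1 = 1537 cfs. P = γ·Q·ΔE/550 = 62.4 × 1537 × 3.35 / 550 = 584 hp.

P = 584 hp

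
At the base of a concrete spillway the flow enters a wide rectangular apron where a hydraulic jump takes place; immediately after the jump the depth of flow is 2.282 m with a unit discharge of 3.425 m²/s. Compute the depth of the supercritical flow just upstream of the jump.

V₂ = q/y₂ = 3.425/2.282 = 1.501 m/s; Fr₂ = V₂/√(g·y₂) = 0.3172.
Since the conjugate-depth ratio holds either way, y₁/y₂ = ½[√(1 + 8Fr₂²) − 1] = ½[√1.8050 − 1] = 0.1718.
y₁ = 0.1718 × 2.282 = 0.3919 m.

y₁ = 0.3919 m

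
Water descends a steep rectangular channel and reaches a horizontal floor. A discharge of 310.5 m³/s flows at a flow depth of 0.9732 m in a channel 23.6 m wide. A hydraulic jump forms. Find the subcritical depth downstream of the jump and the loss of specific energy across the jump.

y₂ = 5.555 m; ΔE = 4.448 m

q = Q/b = 310.5/23.6 = 13.16 m²/s; V₁ = q/y₁ = 13.52 m/s. Fr₁ = V₁/√(g·y₁) = 4.375.
From the momentum equation for a rectangular channel, y₂/y₁ = ½[√(1 + 8Fr₁²) − 1] = ½[√154.15 − 1] = 5.708.
y₂ = 5.708 × 0.9732 = 5.555 m.
V₂ = q/y₂ = 13.16/5.555 = 2.369 m/s. E₁ = y₁ + V₁²/2g = 10.29 m; E₂ = y₂ + V₂²/2g = 5.841 m. ΔE = E₁ − E₂ = 4.448 m.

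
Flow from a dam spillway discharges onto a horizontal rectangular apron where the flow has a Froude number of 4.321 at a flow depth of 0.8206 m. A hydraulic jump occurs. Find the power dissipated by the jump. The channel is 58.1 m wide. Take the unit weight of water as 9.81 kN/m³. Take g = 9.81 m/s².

Fr₁ = 4.321 (given).
From the momentum equation for a rectangular channel, y₂/y₁ = ½[√(1 + 8Fr₁²) − 1] = ½[√150.37 − 1] = 5.631.
y₂ = 5.631 × 0.8206 = 4.621 m.
V₁ = Fr₁·√(g·y₁) = 4.321×√(9.81×0.8206) = 12.26 m/s; q = V₁·y₁ = 10.06 m²/s. V₂ = q/y₂ = 10.06/4.621 = 2.177 m/s. E₁ = y₁ + V₁²/2g = 8.481 m; E₂ = y₂ + V₂²/2g = 4.863 m. ΔE = E₁ − E₂ = 3.619 m.
Q = q·b = 10.06 × 58.1 = 584.5 m³/s. P = γ·Q·ΔE = 9.81 × 584.5 × 3.619 = 20750 kW.

P = 20750 kW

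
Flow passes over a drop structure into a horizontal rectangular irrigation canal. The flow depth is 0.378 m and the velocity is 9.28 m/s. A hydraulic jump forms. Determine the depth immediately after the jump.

Fr₁ = V₁/√(g·y₁) = 9.28/√(9.81×0.378) = 4.82.
By Bélanger, y₂/y₁ = ½[√(1 + 8Fr₁²) − 1] = ½[√186.8 − 1] = 6.33.
y₂ = 6.33 × 0.378 = 2.39 m.

y₂ = 2.39 m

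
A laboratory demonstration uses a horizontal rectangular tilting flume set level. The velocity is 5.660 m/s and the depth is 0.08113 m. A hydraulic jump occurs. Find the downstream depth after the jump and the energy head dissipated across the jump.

y₂ = 0.6885 m; ΔE = 1.003 m

Fr₁ = V₁/√(g·y₁) = 5.660/√(9.81×0.08113) = 6.344.
Sequent-depth ratio: y₂/y₁ = ½[√(1 + 8Fr₁²) − 1] = ½[√323.01 − 1] = 8.486.
y₂ = 8.486 × 0.08113 = 0.6885 m.
q = V₁·y₁ = 5.660 × 0.08113 = 0.4592 m²/s. V₂ = q/y₂ = 0.4592/0.6885 = 0.6670 m/s. E₁ = y₁ + V₁²/2g = 1.714 m; E₂ = y₂ + V₂²/2g = 0.7112 m. ΔE = E₁ − E₂ = 1.003 m.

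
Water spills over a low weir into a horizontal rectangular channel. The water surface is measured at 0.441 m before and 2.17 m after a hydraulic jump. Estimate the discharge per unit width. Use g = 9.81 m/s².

q = 3.50 m²/s

For a rectangular channel the momentum equation gives q² = ½·g·y₁·y₂·(y₁ + y₂) = ½×9.81×0.441×2.17×2.61 = 12.3.
q = √12.3 = 3.50 m²/s.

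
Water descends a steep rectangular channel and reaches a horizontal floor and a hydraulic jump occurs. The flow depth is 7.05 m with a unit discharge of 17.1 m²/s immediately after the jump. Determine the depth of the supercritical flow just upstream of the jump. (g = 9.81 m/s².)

y₁ = 1.04 m

V₂ = q/y₂ = 17.1/7.05 = 2.43 m/s; Fr₂ = V₂/√(g·y₂) = 0.292.
The Bélanger relation is symmetric: y₁/y₂ = ½[√(1 + 8Fr₂²) − 1] = ½[√1.681 − 1] = 0.148.
y₁ = 0.148 × 7.05 = 1.04 m.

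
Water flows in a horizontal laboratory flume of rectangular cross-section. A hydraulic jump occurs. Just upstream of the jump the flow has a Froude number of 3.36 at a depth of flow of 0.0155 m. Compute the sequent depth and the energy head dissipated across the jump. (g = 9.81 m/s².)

y₂ = 0.0663 m; ΔE = 0.0319 m

Fr₁ = 3.36 (given).
From the momentum equation for a rectangular channel, y₂/y₁ = ½[√(1 + 8Fr₁²) − 1] = ½[√91.32 − 1] = 4.28.
y₂ = 4.28 × 0.0155 = 0.0663 m.
Head loss: ΔE = (y₂ − y₁)³/(4y₁y₂) = (0.0663 − 0.0155)³/(4×0.0155×0.0663) = 0.000131/0.00411 = 0.0319 m.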